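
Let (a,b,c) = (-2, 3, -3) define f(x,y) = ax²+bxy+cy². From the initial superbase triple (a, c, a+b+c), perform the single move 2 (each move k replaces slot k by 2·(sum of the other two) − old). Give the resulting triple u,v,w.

start (-2,-3,-2) = (f(1,0),f(0,1),f(1,1))
replace slot 2: 2·((-2)+(-2)) − (-3) = -5 → (-2,-5,-2)

-2,-5,-2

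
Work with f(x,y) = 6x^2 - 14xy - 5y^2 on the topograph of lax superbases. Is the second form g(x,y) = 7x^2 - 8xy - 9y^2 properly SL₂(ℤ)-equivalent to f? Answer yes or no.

D₁ = 316, D₂ = 316
river cycle of f (length 6): (-5, 14, 6), (6, 10, -9), (-9, 8, 7), (7, 6, -10), (-10, 14, 3), (3, 16, -5)
river cycle of g (length 6): (-9, 8, 7), (7, 6, -10), (-10, 14, 3), (3, 16, -5), (-5, 14, 6), (6, 10, -9)
cycles coincide ⇒ equivalent

yes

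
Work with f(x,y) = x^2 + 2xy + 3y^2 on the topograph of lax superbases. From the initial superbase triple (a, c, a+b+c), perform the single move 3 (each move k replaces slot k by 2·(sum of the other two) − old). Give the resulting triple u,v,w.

start (1,3,6) = (f(1,0),f(0,1),f(1,1))
replace slot 3: 2·(1+3) − 6 = 2 → (1,3,2)

1,3,2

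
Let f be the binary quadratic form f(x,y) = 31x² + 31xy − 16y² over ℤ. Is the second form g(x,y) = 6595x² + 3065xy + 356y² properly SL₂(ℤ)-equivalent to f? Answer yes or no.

D₁ = 2945, D₂ = 2945
river cycle of f (length 10): (-16, 33, 29), (29, 25, -20), (-20, 15, 34), (34, 53, -1), (-1, 53, 34), (34, 15, -20), (-20, 25, 29), (29, 33, -16), (-16, 31, 31), (31, 31, -16)
river cycle of g (length 10): (31, 31, -16), (-16, 33, 29), (29, 25, -20), (-20, 15, 34), (34, 53, -1), (-1, 53, 34), (34, 15, -20), (-20, 25, 29), (29, 33, -16), (-16, 31, 31)
cycles coincide ⇒ equivalent

yes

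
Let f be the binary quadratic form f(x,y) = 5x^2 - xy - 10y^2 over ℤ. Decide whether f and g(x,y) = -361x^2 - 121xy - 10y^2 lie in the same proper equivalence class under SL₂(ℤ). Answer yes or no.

D₁ = 201, D₂ = 201
river cycle of f (length 14): (5, 9, -6), (-6, 3, 8), (8, 13, -1), (-1, 13, 8), (8, 3, -6), (-6, 9, 5), (5, 11, -4), (-4, 13, 2), (2, 11, -10), (-10, 9, 3), … (4 more)
river cycle of g (length 14): (5, 9, -6), (-6, 3, 8), (8, 13, -1), (-1, 13, 8), (8, 3, -6), (-6, 9, 5), (5, 11, -4), (-4, 13, 2), (2, 11, -10), (-10, 9, 3), … (4 more)
cycles coincide ⇒ equivalent

yes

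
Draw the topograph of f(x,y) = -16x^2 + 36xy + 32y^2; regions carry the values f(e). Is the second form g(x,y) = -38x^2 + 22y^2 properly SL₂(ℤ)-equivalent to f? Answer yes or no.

D₁ = 3344, D₂ = 3344
river cycle of f (length 12): (32, 28, -20), (-20, 52, 8), (8, 44, -44), (-44, 44, 8), (8, 52, -20), (-20, 28, 32), (32, 36, -16), (-16, 28, 40), (40, 52, -4), (-4, 52, 40), … (2 more)
river cycle of g (length 8): (22, 44, -16), (-16, 52, 10), (10, 48, -26), (-26, 56, 2), (2, 56, -26), (-26, 48, 10), (10, 52, -16), (-16, 44, 22)
cycles differ ⇒ inequivalent

no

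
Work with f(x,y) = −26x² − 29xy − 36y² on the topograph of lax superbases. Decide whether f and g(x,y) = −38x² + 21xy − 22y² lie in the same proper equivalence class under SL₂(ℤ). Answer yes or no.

D₁ = -2903, D₂ = -2903
f is negative-definite; reduce −f:
−f: translate: b→-23 (≡29 mod 52), so (26,29,36)→(26,-23,33)
−f: reduced (well bottom): (26,-23,33) with a≤c, −a<b≤a
flip sign back: reduced form of f is (-26,23,-33)
g is negative-definite; reduce −g:
−g: flip: (38,-21,22)→(22,21,38)
−g: reduced (well bottom): (22,21,38) with a≤c, −a<b≤a
flip sign back: reduced form of g is (-22,-21,-38)
reduced forms (-26, 23, -33) vs (-22, -21, -38) ⇒ inequivalent

no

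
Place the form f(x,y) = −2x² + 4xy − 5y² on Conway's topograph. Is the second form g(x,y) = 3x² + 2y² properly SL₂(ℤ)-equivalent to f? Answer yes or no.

D₁ = -24, D₂ = -24
f is negative-definite; reduce −f:
−f: translate: b→0 (≡-4 mod 4), so (2,-4,5)→(2,0,3)
−f: reduced (well bottom): (2,0,3) with a≤c, −a<b≤a
flip sign back: reduced form of f is (-2,0,-3)
g: flip: (3,0,2)→(2,0,3)
g: reduced (well bottom): (2,0,3) with a≤c, −a<b≤a
reduced forms (-2, 0, -3) vs (2, 0, 3) ⇒ inequivalent

no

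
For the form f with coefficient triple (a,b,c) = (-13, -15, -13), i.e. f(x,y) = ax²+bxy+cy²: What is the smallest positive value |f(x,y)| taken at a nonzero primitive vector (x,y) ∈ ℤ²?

translate: b→-11 (≡15 mod 26), so (13,15,13)→(13,-11,11)
flip: (13,-11,11)→(11,11,13)
reduced (well bottom): (11,11,13) with a≤c, −a<b≤a
well minimum |f| = |-11| = 11 (negative-definite)

11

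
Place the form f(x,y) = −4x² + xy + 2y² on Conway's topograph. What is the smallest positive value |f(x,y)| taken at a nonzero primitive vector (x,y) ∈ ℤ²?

descent: ρ → (2,3,-3)  [lands on river]
river: ρ → (-3,3,2)
river: ρ → (2,5,-1)
river: ρ → (-1,5,2)
closes: descent 1, river 4
min |a| on river = 1

1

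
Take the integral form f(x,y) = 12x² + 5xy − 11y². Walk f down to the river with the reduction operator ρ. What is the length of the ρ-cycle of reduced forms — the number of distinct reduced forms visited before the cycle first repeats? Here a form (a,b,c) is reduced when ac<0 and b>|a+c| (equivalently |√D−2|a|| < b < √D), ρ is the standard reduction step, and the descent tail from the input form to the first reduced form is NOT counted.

D = 553, ⌊√D⌋ = 23
river: ρ → (-11,17,6)
river: ρ → (6,19,-8)
river: ρ → (-8,13,12)
river: ρ → (12,11,-9)
river: ρ → (-9,7,14)
river: ρ → (14,21,-2)
river: ρ → (-2,23,3)
river: ρ → (3,19,-16)
river: ρ → (-16,13,6)
river: ρ → (6,23,-1)
river: ρ → (-1,23,6)
river: ρ → (6,13,-16)
river: ρ → (-16,19,3)
river: ρ → (3,23,-2)
river: ρ → (-2,21,14)
river: ρ → (14,7,-9)
river: ρ → (-9,11,12)
river: ρ → (12,13,-8)
river: ρ → (-8,19,6)
river: ρ → (6,17,-11)
river: ρ → (-11,5,12)
river: ρ → (12,19,-4)
river: ρ → (-4,21,7)
river: ρ → (7,21,-4)
river: ρ → (-4,19,12)
river: ρ → (12,5,-11)
ρ-cycle length = 26 (tail of 0 descent steps not counted)

26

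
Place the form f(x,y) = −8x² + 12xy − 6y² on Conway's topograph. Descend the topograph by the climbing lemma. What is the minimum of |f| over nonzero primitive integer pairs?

translate: b→4 (≡-12 mod 16), so (8,-12,6)→(8,4,2)
flip: (8,4,2)→(2,-4,8)
translate: b→0 (≡-4 mod 4), so (2,-4,8)→(2,0,6)
reduced (well bottom): (2,0,6) with a≤c, −a<b≤a
well minimum |f| = |-2| = 2 (negative-definite)

2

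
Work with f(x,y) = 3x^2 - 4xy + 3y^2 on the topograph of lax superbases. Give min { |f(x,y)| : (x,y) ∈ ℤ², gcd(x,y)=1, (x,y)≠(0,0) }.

translate: b→2 (≡-4 mod 6), so (3,-4,3)→(3,2,2)
flip: (3,2,2)→(2,-2,3)
translate: b→2 (≡-2 mod 4), so (2,-2,3)→(2,2,3)
reduced (well bottom): (2,2,3) with a≤c, −a<b≤a
well minimum = a = 2

2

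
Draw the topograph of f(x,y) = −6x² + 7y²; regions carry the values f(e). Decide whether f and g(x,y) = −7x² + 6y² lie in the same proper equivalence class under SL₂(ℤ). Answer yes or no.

D₁ = 168, D₂ = 168
river cycle of f (length 2): (-6, 12, 1), (1, 12, -6)
river cycle of g (length 2): (6, 12, -1), (-1, 12, 6)
cycles differ ⇒ inequivalent

no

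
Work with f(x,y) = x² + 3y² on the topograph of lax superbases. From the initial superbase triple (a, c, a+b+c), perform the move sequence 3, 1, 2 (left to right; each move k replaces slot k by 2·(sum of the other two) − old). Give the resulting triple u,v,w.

start (1,3,4) = (f(1,0),f(0,1),f(1,1))
replace slot 3: 2·(1+3) − 4 = 4 → (1,3,4)
replace slot 1: 2·(3+4) − 1 = 13 → (13,3,4)
replace slot 2: 2·(13+4) − 3 = 31 → (13,31,4)

13,31,4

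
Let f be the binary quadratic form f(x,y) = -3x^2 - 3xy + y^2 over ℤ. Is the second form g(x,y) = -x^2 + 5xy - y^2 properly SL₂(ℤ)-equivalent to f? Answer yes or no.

D₁ = 21, D₂ = 21
river cycle of f (length 2): (1, 3, -3), (-3, 3, 1)
river cycle of g (length 2): (-1, 3, 3), (3, 3, -1)
cycles differ ⇒ inequivalent

no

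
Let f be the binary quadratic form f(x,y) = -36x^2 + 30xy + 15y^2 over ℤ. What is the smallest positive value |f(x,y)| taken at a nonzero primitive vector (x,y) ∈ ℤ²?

river: ρ → (15,30,-36)
river: ρ → (-36,42,9)
river: ρ → (9,48,-21)
river: ρ → (-21,36,21)
river: ρ → (21,48,-9)
river: ρ → (-9,42,36)
river: ρ → (36,30,-15)
river: ρ → (-15,30,36)
river: ρ → (36,42,-9)
river: ρ → (-9,48,21)
river: ρ → (21,36,-21)
river: ρ → (-21,48,9)
river: ρ → (9,42,-36)
river: ρ → (-36,30,15)
closes: descent 0, river 14
min |a| on river = 9

9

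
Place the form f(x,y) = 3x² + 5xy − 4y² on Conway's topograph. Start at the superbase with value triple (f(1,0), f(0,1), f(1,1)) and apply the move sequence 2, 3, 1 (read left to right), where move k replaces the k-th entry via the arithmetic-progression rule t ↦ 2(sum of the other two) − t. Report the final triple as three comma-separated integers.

start (3,-4,4) = (f(1,0),f(0,1),f(1,1))
replace slot 2: 2·(3+4) − (-4) = 18 → (3,18,4)
replace slot 3: 2·(3+18) − 4 = 38 → (3,18,38)
replace slot 1: 2·(18+38) − 3 = 109 → (109,18,38)

109,18,38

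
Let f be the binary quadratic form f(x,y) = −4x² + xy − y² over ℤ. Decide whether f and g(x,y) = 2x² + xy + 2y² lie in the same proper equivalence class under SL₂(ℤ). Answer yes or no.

D₁ = -15, D₂ = -15
f is negative-definite; reduce −f:
−f: flip: (4,-1,1)→(1,1,4)
−f: reduced (well bottom): (1,1,4) with a≤c, −a<b≤a
flip sign back: reduced form of f is (-1,-1,-4)
g: reduced (well bottom): (2,1,2) with a≤c, −a<b≤a
reduced forms (-1, -1, -4) vs (2, 1, 2) ⇒ inequivalent

no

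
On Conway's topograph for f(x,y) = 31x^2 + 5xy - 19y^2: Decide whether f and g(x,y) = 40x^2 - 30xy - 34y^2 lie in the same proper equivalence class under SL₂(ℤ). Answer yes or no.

D₁ = 2381, D₂ = 6340
discriminants differ ⇒ not SL₂(ℤ)-equivalent

no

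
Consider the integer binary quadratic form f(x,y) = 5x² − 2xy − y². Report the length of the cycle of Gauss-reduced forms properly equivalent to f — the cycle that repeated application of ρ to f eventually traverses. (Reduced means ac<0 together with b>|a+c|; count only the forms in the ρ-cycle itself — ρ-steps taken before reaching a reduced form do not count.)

D = 24, ⌊√D⌋ = 4
descent: ρ → (-1,4,2)  [lands on river]
river: ρ → (2,4,-1)
ρ-cycle length = 2 (tail of 1 descent step not counted)

2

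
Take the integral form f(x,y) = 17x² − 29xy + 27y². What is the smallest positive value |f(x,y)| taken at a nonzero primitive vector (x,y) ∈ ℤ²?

translate: b→5 (≡-29 mod 34), so (17,-29,27)→(17,5,15)
flip: (17,5,15)→(15,-5,17)
reduced (well bottom): (15,-5,17) with a≤c, −a<b≤a
well minimum = a = 15

15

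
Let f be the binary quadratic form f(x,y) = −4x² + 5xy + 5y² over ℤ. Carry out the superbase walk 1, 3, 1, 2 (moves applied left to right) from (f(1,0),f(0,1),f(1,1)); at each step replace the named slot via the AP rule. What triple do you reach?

start (-4,5,6) = (f(1,0),f(0,1),f(1,1))
replace slot 1: 2·(5+6) − (-4) = 26 → (26,5,6)
replace slot 3: 2·(26+5) − 6 = 56 → (26,5,56)
replace slot 1: 2·(5+56) − 26 = 96 → (96,5,56)
replace slot 2: 2·(96+56) − 5 = 299 → (96,299,56)

96,299,56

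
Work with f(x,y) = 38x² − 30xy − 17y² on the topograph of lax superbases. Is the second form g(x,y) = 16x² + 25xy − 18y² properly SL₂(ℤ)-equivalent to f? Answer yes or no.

D₁ = 3484, D₂ = 1777
discriminants differ ⇒ not SL₂(ℤ)-equivalent

no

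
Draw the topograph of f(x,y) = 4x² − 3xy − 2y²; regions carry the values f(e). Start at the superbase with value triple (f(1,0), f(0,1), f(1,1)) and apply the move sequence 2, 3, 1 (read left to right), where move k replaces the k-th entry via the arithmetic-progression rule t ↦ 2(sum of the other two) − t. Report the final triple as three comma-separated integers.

start (4,-2,-1) = (f(1,0),f(0,1),f(1,1))
replace slot 2: 2·(4+(-1)) − (-2) = 8 → (4,8,-1)
replace slot 3: 2·(4+8) − (-1) = 25 → (4,8,25)
replace slot 1: 2·(8+25) − 4 = 62 → (62,8,25)

62,8,25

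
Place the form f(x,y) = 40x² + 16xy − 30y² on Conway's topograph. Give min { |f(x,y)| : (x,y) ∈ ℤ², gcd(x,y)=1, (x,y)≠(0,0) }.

river: ρ → (-30,44,26)
river: ρ → (26,60,-14)
river: ρ → (-14,52,42)
river: ρ → (42,32,-24)
river: ρ → (-24,64,10)
river: ρ → (10,56,-48)
river: ρ → (-48,40,18)
river: ρ → (18,68,-6)
river: ρ → (-6,64,40)
river: ρ → (40,16,-30)
closes: descent 0, river 10
min |a| on river = 6

6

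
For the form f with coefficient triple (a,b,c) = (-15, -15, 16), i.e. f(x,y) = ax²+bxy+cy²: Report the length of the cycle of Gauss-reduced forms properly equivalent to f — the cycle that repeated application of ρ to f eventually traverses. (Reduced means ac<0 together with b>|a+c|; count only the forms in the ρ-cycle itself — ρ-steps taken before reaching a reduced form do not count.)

D = 1185, ⌊√D⌋ = 34
descent: ρ → (16,15,-15)  [lands on river]
river: ρ → (-15,15,16)
river: ρ → (16,17,-14)
river: ρ → (-14,11,19)
river: ρ → (19,27,-6)
river: ρ → (-6,33,4)
river: ρ → (4,31,-14)
river: ρ → (-14,25,10)
river: ρ → (10,15,-24)
river: ρ → (-24,33,1)
river: ρ → (1,33,-24)
river: ρ → (-24,15,10)
river: ρ → (10,25,-14)
river: ρ → (-14,31,4)
river: ρ → (4,33,-6)
river: ρ → (-6,27,19)
river: ρ → (19,11,-14)
river: ρ → (-14,17,16)
ρ-cycle length = 18 (tail of 1 descent step not counted)

18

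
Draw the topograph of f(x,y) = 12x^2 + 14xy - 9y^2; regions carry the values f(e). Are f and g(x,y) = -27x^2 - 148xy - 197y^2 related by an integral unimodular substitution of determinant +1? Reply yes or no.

D₁ = 628, D₂ = 628
river cycle of f (length 34): (-9, 22, 4), (4, 18, -19), (-19, 20, 3), (3, 22, -12), (-12, 2, 13), (13, 24, -1), (-1, 24, 13), (13, 2, -12), (-12, 22, 3), (3, 20, -19), … (24 more)
river cycle of g (length 34): (4, 18, -19), (-19, 20, 3), (3, 22, -12), (-12, 2, 13), (13, 24, -1), (-1, 24, 13), (13, 2, -12), (-12, 22, 3), (3, 20, -19), (-19, 18, 4), … (24 more)
cycles coincide ⇒ equivalent

yes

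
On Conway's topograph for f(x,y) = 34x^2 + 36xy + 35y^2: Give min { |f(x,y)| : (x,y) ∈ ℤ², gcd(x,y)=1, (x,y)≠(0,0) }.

translate: b→-32 (≡36 mod 68), so (34,36,35)→(34,-32,33)
flip: (34,-32,33)→(33,32,34)
reduced (well bottom): (33,32,34) with a≤c, −a<b≤a
well minimum = a = 33

33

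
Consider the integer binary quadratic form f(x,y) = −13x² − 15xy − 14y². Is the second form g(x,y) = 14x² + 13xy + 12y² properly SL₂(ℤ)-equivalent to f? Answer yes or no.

D₁ = -503, D₂ = -503
f is negative-definite; reduce −f:
−f: translate: b→-11 (≡15 mod 26), so (13,15,14)→(13,-11,12)
−f: flip: (13,-11,12)→(12,11,13)
−f: reduced (well bottom): (12,11,13) with a≤c, −a<b≤a
flip sign back: reduced form of f is (-12,-11,-13)
g: flip: (14,13,12)→(12,-13,14)
g: translate: b→11 (≡-13 mod 24), so (12,-13,14)→(12,11,13)
g: reduced (well bottom): (12,11,13) with a≤c, −a<b≤a
reduced forms (-12, -11, -13) vs (12, 11, 13) ⇒ inequivalent

no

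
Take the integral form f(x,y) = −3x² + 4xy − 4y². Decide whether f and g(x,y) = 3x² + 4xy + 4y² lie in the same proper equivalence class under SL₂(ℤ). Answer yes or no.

D₁ = -32, D₂ = -32
f is negative-definite; reduce −f:
−f: translate: b→2 (≡-4 mod 6), so (3,-4,4)→(3,2,3)
−f: reduced (well bottom): (3,2,3) with a≤c, −a<b≤a
flip sign back: reduced form of f is (-3,-2,-3)
g: translate: b→-2 (≡4 mod 6), so (3,4,4)→(3,-2,3)
g: flip: (3,-2,3)→(3,2,3)
g: reduced (well bottom): (3,2,3) with a≤c, −a<b≤a
reduced forms (-3, -2, -3) vs (3, 2, 3) ⇒ inequivalent

no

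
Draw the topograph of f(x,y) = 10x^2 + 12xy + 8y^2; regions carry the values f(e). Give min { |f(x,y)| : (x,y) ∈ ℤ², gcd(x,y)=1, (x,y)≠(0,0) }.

translate: b→-8 (≡12 mod 20), so (10,12,8)→(10,-8,6)
flip: (10,-8,6)→(6,8,10)
translate: b→-4 (≡8 mod 12), so (6,8,10)→(6,-4,8)
reduced (well bottom): (6,-4,8) with a≤c, −a<b≤a
well minimum = a = 6

6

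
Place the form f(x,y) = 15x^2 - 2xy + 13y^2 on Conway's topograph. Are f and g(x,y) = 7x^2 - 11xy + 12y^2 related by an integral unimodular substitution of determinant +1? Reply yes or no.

D₁ = -776, D₂ = -215
discriminants differ ⇒ not SL₂(ℤ)-equivalent

no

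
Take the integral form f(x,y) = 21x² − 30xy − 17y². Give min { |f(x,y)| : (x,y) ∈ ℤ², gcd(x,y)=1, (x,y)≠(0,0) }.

descent: ρ → (-17,30,21)  [lands on river]
river: ρ → (21,12,-26)
river: ρ → (-26,40,7)
river: ρ → (7,44,-14)
river: ρ → (-14,40,13)
river: ρ → (13,38,-17)
closes: descent 1, river 6
min |a| on river = 7

7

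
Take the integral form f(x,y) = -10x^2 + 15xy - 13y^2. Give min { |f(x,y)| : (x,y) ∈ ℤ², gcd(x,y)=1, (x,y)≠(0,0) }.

translate: b→5 (≡-15 mod 20), so (10,-15,13)→(10,5,8)
flip: (10,5,8)→(8,-5,10)
reduced (well bottom): (8,-5,10) with a≤c, −a<b≤a
well minimum |f| = |-8| = 8 (negative-definite)

8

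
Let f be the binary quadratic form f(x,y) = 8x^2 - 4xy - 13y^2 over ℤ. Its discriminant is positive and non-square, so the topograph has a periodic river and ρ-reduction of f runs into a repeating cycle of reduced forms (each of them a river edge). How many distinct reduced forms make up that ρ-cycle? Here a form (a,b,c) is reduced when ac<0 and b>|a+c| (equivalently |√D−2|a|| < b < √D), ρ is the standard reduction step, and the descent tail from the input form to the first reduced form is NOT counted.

D = 432, ⌊√D⌋ = 20
descent: ρ → (-13,4,8)
descent: ρ → (8,12,-9)  [lands on river]
river: ρ → (-9,6,11)
river: ρ → (11,16,-4)
river: ρ → (-4,16,11)
river: ρ → (11,6,-9)
river: ρ → (-9,12,8)
river: ρ → (8,20,-1)
river: ρ → (-1,20,8)
ρ-cycle length = 8 (tail of 2 descent steps not counted)

8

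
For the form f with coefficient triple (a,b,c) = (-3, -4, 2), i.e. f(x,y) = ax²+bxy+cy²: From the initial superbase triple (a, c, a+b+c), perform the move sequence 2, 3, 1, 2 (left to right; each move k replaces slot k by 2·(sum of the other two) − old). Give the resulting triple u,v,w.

start (-3,2,-5) = (f(1,0),f(0,1),f(1,1))
replace slot 2: 2·((-3)+(-5)) − 2 = -18 → (-3,-18,-5)
replace slot 3: 2·((-3)+(-18)) − (-5) = -37 → (-3,-18,-37)
replace slot 1: 2·((-18)+(-37)) − (-3) = -107 → (-107,-18,-37)
replace slot 2: 2·((-107)+(-37)) − (-18) = -270 → (-107,-270,-37)

-107,-270,-37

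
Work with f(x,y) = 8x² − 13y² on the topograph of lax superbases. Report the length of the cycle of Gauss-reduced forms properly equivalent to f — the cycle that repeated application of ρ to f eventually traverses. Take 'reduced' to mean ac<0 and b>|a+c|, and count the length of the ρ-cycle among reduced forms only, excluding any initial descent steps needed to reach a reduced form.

D = 416, ⌊√D⌋ = 20
descent: ρ → (-13,0,8)
descent: ρ → (8,16,-5)  [lands on river]
river: ρ → (-5,14,11)
river: ρ → (11,8,-8)
river: ρ → (-8,8,11)
river: ρ → (11,14,-5)
river: ρ → (-5,16,8)
ρ-cycle length = 6 (tail of 2 descent steps not counted)

6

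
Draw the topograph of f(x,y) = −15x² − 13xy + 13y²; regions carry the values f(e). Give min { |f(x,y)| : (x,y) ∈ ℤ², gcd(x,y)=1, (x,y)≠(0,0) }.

descent: ρ → (13,13,-15)  [lands on river]
river: ρ → (-15,17,11)
river: ρ → (11,27,-5)
river: ρ → (-5,23,21)
river: ρ → (21,19,-7)
river: ρ → (-7,23,15)
river: ρ → (15,7,-15)
river: ρ → (-15,23,7)
river: ρ → (7,19,-21)
river: ρ → (-21,23,5)
river: ρ → (5,27,-11)
river: ρ → (-11,17,15)
river: ρ → (15,13,-13)
river: ρ → (-13,13,15)
river: ρ → (15,17,-11)
river: ρ → (-11,27,5)
river: ρ → (5,23,-21)
river: ρ → (-21,19,7)
river: ρ → (7,23,-15)
river: ρ → (-15,7,15)
river: ρ → (15,23,-7)
river: ρ → (-7,19,21)
river: ρ → (21,23,-5)
river: ρ → (-5,27,11)
river: ρ → (11,17,-15)
river: ρ → (-15,13,13)
closes: descent 1, river 26
min |a| on river = 5

5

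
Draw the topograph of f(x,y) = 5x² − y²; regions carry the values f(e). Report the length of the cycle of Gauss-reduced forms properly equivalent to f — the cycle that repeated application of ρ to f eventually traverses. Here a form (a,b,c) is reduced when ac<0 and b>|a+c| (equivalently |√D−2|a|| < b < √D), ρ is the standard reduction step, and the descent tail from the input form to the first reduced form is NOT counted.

D = 20, ⌊√D⌋ = 4
descent: ρ → (-1,4,1)  [lands on river]
river: ρ → (1,4,-1)
ρ-cycle length = 2 (tail of 1 descent step not counted)

2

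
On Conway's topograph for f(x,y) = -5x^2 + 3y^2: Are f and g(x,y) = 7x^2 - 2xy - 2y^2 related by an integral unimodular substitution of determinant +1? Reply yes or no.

D₁ = 60, D₂ = 60
river cycle of f (length 2): (3, 6, -2), (-2, 6, 3)
river cycle of g (length 2): (-2, 6, 3), (3, 6, -2)
cycles coincide ⇒ equivalent

yes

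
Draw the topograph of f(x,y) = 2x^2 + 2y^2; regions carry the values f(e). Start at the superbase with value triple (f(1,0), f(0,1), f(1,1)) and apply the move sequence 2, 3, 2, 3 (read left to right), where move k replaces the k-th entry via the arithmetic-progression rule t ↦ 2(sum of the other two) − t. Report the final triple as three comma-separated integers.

start (2,2,4) = (f(1,0),f(0,1),f(1,1))
replace slot 2: 2·(2+4) − 2 = 10 → (2,10,4)
replace slot 3: 2·(2+10) − 4 = 20 → (2,10,20)
replace slot 2: 2·(2+20) − 10 = 34 → (2,34,20)
replace slot 3: 2·(2+34) − 20 = 52 → (2,34,52)

2,34,52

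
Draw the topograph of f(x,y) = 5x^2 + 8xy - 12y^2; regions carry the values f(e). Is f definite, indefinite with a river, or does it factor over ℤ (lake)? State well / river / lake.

D = b²−4ac = 8² − 4·5·(-12) = 304
D > 0 non-square ⇒ indefinite ⇒ periodic river

river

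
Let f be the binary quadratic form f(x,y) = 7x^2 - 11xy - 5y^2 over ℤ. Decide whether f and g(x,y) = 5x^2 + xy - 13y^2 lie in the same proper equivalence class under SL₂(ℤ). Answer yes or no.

D₁ = 261, D₂ = 261
river cycle of f (length 8): (-5, 11, 7), (7, 3, -9), (-9, 15, 1), (1, 15, -9), (-9, 3, 7), (7, 11, -5), (-5, 9, 9), (9, 9, -5)
river cycle of g (length 8): (5, 11, -7), (-7, 3, 9), (9, 15, -1), (-1, 15, 9), (9, 3, -7), (-7, 11, 5), (5, 9, -9), (-9, 9, 5)
cycles differ ⇒ inequivalent

no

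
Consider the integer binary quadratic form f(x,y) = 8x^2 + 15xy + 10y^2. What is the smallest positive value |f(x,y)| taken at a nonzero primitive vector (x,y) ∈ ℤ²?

translate: b→-1 (≡15 mod 16), so (8,15,10)→(8,-1,3)
flip: (8,-1,3)→(3,1,8)
reduced (well bottom): (3,1,8) with a≤c, −a<b≤a
well minimum = a = 3

3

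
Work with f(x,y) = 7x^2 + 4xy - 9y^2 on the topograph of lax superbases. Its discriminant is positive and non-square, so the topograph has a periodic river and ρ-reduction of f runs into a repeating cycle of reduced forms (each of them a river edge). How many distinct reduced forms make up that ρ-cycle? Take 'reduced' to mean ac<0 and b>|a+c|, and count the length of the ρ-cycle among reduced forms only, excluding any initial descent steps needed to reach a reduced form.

D = 268, ⌊√D⌋ = 16
river: ρ → (-9,14,2)
river: ρ → (2,14,-9)
river: ρ → (-9,4,7)
river: ρ → (7,10,-6)
river: ρ → (-6,14,3)
river: ρ → (3,16,-1)
river: ρ → (-1,16,3)
river: ρ → (3,14,-6)
river: ρ → (-6,10,7)
river: ρ → (7,4,-9)
ρ-cycle length = 10 (tail of 0 descent steps not counted)

10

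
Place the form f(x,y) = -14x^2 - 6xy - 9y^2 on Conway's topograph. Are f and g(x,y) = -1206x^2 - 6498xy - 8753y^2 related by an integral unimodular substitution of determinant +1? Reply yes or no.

D₁ = -468, D₂ = -468
f is negative-definite; reduce −f:
−f: flip: (14,6,9)→(9,-6,14)
−f: reduced (well bottom): (9,-6,14) with a≤c, −a<b≤a
flip sign back: reduced form of f is (-9,6,-14)
g is negative-definite; reduce −g:
−g: translate: b→-738 (≡6498 mod 2412), so (1206,6498,8753)→(1206,-738,113)
−g: flip: (1206,-738,113)→(113,738,1206)
−g: translate: b→60 (≡738 mod 226), so (113,738,1206)→(113,60,9)
−g: flip: (113,60,9)→(9,-60,113)
−g: translate: b→-6 (≡-60 mod 18), so (9,-60,113)→(9,-6,14)
−g: reduced (well bottom): (9,-6,14) with a≤c, −a<b≤a
flip sign back: reduced form of g is (-9,6,-14)
reduced forms (-9, 6, -14) vs (-9, 6, -14) ⇒ equivalent

yes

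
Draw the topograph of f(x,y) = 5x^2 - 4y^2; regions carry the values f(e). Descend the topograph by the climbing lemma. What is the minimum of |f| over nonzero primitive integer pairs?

descent: ρ → (-4,8,1)  [lands on river]
river: ρ → (1,8,-4)
closes: descent 1, river 2
min |a| on river = 1

1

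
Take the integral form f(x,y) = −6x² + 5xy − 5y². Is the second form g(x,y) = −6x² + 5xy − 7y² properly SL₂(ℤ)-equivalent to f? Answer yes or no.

D₁ = -95, D₂ = -143
discriminants differ ⇒ not SL₂(ℤ)-equivalent

no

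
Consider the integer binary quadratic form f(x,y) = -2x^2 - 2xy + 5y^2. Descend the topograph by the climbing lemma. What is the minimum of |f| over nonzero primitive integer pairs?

descent: ρ → (5,2,-2)
descent: ρ → (-2,6,1)  [lands on river]
river: ρ → (1,6,-2)
closes: descent 2, river 2
min |a| on river = 1

1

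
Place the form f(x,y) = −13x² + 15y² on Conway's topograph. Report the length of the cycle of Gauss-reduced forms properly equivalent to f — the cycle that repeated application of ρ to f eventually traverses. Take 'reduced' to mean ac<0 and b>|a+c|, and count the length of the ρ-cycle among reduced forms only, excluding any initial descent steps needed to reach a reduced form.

D = 780, ⌊√D⌋ = 27
descent: ρ → (15,0,-13)
descent: ρ → (-13,26,2)  [lands on river]
river: ρ → (2,26,-13)
ρ-cycle length = 2 (tail of 2 descent steps not counted)

2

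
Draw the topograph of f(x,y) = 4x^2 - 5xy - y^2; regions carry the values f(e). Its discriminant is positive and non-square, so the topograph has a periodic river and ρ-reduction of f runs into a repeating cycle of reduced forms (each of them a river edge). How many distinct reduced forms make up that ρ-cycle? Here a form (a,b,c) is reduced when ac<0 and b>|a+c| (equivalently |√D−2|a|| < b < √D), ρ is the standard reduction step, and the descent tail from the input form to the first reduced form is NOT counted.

D = 41, ⌊√D⌋ = 6
descent: ρ → (-1,5,4)  [lands on river]
river: ρ → (4,3,-2)
river: ρ → (-2,5,2)
river: ρ → (2,3,-4)
river: ρ → (-4,5,1)
river: ρ → (1,5,-4)
river: ρ → (-4,3,2)
river: ρ → (2,5,-2)
river: ρ → (-2,3,4)
river: ρ → (4,5,-1)
ρ-cycle length = 10 (tail of 1 descent step not counted)

10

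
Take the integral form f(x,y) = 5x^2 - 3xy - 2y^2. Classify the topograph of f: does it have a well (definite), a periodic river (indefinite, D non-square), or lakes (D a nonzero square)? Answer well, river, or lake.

D = b²−4ac = (-3)² − 4·5·(-2) = 49
D = 7² is a perfect square ⇒ form factors over ℤ ⇒ lakes

lake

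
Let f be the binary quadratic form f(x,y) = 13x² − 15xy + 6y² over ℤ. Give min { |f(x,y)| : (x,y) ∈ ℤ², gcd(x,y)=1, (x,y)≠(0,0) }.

translate: b→11 (≡-15 mod 26), so (13,-15,6)→(13,11,4)
flip: (13,11,4)→(4,-11,13)
translate: b→-3 (≡-11 mod 8), so (4,-11,13)→(4,-3,6)
reduced (well bottom): (4,-3,6) with a≤c, −a<b≤a
well minimum = a = 4

4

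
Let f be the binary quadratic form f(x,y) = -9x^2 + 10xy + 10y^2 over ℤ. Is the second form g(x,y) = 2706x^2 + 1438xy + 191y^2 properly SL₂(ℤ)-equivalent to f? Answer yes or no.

D₁ = 460, D₂ = 460
river cycle of f (length 10): (10, 10, -9), (-9, 8, 11), (11, 14, -6), (-6, 10, 15), (15, 20, -1), (-1, 20, 15), (15, 10, -6), (-6, 14, 11), (11, 8, -9), (-9, 10, 10)
river cycle of g (length 10): (10, 10, -9), (-9, 8, 11), (11, 14, -6), (-6, 10, 15), (15, 20, -1), (-1, 20, 15), (15, 10, -6), (-6, 14, 11), (11, 8, -9), (-9, 10, 10)
cycles coincide ⇒ equivalent

yes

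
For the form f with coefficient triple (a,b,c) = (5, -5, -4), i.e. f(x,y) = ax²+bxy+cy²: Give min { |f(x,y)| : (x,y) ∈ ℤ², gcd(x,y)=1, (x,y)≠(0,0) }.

descent: ρ → (-4,5,5)  [lands on river]
river: ρ → (5,5,-4)
river: ρ → (-4,3,6)
river: ρ → (6,9,-1)
river: ρ → (-1,9,6)
river: ρ → (6,3,-4)
closes: descent 1, river 6
min |a| on river = 1

1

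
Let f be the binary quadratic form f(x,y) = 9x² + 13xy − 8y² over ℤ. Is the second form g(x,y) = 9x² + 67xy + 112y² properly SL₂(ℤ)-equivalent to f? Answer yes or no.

D₁ = 457, D₂ = 457
river cycle of f (length 46): (-8, 19, 3), (3, 17, -14), (-14, 11, 6), (6, 13, -12), (-12, 11, 7), (7, 17, -6), (-6, 19, 4), (4, 21, -1), (-1, 21, 4), (4, 19, -6), … (36 more)
river cycle of g (length 46): (9, 13, -8), (-8, 19, 3), (3, 17, -14), (-14, 11, 6), (6, 13, -12), (-12, 11, 7), (7, 17, -6), (-6, 19, 4), (4, 21, -1), (-1, 21, 4), … (36 more)
cycles coincide ⇒ equivalent

yes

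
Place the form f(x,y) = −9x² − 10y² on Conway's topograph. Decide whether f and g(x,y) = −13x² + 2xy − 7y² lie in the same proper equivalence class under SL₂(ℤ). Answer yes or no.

D₁ = -360, D₂ = -360
f is negative-definite; reduce −f:
−f: reduced (well bottom): (9,0,10) with a≤c, −a<b≤a
flip sign back: reduced form of f is (-9,0,-10)
g is negative-definite; reduce −g:
−g: flip: (13,-2,7)→(7,2,13)
−g: reduced (well bottom): (7,2,13) with a≤c, −a<b≤a
flip sign back: reduced form of g is (-7,-2,-13)
reduced forms (-9, 0, -10) vs (-7, -2, -13) ⇒ inequivalent

no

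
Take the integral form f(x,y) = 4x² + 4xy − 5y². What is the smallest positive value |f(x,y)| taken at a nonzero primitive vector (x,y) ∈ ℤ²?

river: ρ → (-5,6,3)
river: ρ → (3,6,-5)
river: ρ → (-5,4,4)
river: ρ → (4,4,-5)
closes: descent 0, river 4
min |a| on river = 3

3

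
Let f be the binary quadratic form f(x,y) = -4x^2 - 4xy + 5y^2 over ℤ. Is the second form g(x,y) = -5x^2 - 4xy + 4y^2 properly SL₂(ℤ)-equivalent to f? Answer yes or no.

D₁ = 96, D₂ = 96
river cycle of f (length 4): (5, 4, -4), (-4, 4, 5), (5, 6, -3), (-3, 6, 5)
river cycle of g (length 4): (4, 4, -5), (-5, 6, 3), (3, 6, -5), (-5, 4, 4)
cycles differ ⇒ inequivalent

no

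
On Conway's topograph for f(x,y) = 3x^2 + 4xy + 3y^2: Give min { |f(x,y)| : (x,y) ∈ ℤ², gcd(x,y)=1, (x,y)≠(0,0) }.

translate: b→-2 (≡4 mod 6), so (3,4,3)→(3,-2,2)
flip: (3,-2,2)→(2,2,3)
reduced (well bottom): (2,2,3) with a≤c, −a<b≤a
well minimum = a = 2

2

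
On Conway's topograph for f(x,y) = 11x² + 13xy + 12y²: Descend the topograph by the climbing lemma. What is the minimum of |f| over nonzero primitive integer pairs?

translate: b→-9 (≡13 mod 22), so (11,13,12)→(11,-9,10)
flip: (11,-9,10)→(10,9,11)
reduced (well bottom): (10,9,11) with a≤c, −a<b≤a
well minimum = a = 10

10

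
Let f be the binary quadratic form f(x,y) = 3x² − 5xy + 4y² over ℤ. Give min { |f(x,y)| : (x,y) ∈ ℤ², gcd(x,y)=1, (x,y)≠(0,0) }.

translate: b→1 (≡-5 mod 6), so (3,-5,4)→(3,1,2)
flip: (3,1,2)→(2,-1,3)
reduced (well bottom): (2,-1,3) with a≤c, −a<b≤a
well minimum = a = 2

2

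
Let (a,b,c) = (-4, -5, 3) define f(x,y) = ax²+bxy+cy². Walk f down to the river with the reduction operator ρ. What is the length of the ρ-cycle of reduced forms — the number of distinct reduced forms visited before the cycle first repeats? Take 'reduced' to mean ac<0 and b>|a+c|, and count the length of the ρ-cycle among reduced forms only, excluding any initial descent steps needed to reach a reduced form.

D = 73, ⌊√D⌋ = 8
descent: ρ → (3,5,-4)  [lands on river]
river: ρ → (-4,3,4)
river: ρ → (4,5,-3)
river: ρ → (-3,7,2)
river: ρ → (2,5,-6)
river: ρ → (-6,7,1)
river: ρ → (1,7,-6)
river: ρ → (-6,5,2)
river: ρ → (2,7,-3)
river: ρ → (-3,5,4)
river: ρ → (4,3,-4)
river: ρ → (-4,5,3)
river: ρ → (3,7,-2)
river: ρ → (-2,5,6)
river: ρ → (6,7,-1)
river: ρ → (-1,7,6)
river: ρ → (6,5,-2)
river: ρ → (-2,7,3)
ρ-cycle length = 18 (tail of 1 descent step not counted)

18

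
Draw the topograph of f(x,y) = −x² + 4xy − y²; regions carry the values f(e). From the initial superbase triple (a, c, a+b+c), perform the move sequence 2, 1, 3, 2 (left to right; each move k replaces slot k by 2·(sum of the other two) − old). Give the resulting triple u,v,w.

start (-1,-1,2) = (f(1,0),f(0,1),f(1,1))
replace slot 2: 2·((-1)+2) − (-1) = 3 → (-1,3,2)
replace slot 1: 2·(3+2) − (-1) = 11 → (11,3,2)
replace slot 3: 2·(11+3) − 2 = 26 → (11,3,26)
replace slot 2: 2·(11+26) − 3 = 71 → (11,71,26)

11,71,26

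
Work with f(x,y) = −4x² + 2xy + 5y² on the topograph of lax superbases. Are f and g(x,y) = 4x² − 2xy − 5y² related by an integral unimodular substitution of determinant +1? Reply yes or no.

D₁ = 84, D₂ = 84
river cycle of f (length 6): (5, 8, -1), (-1, 8, 5), (5, 2, -4), (-4, 6, 3), (3, 6, -4), (-4, 2, 5)
river cycle of g (length 6): (-5, 2, 4), (4, 6, -3), (-3, 6, 4), (4, 2, -5), (-5, 8, 1), (1, 8, -5)
cycles differ ⇒ inequivalent

no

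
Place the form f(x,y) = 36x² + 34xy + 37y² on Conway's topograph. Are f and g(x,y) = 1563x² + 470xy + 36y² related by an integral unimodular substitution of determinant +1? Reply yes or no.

D₁ = -4172, D₂ = -4172
f: reduced (well bottom): (36,34,37) with a≤c, −a<b≤a
g: flip: (1563,470,36)→(36,-470,1563)
g: translate: b→34 (≡-470 mod 72), so (36,-470,1563)→(36,34,37)
g: reduced (well bottom): (36,34,37) with a≤c, −a<b≤a
reduced forms (36, 34, 37) vs (36, 34, 37) ⇒ equivalent

yes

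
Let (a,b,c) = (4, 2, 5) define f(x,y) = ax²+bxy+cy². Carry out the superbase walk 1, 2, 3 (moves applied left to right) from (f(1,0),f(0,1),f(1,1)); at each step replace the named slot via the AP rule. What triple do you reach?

start (4,5,11) = (f(1,0),f(0,1),f(1,1))
replace slot 1: 2·(5+11) − 4 = 28 → (28,5,11)
replace slot 2: 2·(28+11) − 5 = 73 → (28,73,11)
replace slot 3: 2·(28+73) − 11 = 191 → (28,73,191)

28,73,191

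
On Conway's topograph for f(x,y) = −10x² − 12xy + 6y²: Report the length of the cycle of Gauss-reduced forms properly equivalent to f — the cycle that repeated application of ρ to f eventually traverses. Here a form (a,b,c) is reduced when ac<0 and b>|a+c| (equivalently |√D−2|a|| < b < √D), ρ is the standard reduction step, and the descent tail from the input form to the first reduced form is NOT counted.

D = 384, ⌊√D⌋ = 19
descent: ρ → (6,12,-10)  [lands on river]
river: ρ → (-10,8,8)
river: ρ → (8,8,-10)
river: ρ → (-10,12,6)
ρ-cycle length = 4 (tail of 1 descent step not counted)

4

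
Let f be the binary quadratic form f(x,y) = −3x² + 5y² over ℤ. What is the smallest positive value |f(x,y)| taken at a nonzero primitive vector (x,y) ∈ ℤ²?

descent: ρ → (5,0,-3)
descent: ρ → (-3,6,2)  [lands on river]
river: ρ → (2,6,-3)
closes: descent 2, river 2
min |a| on river = 2

2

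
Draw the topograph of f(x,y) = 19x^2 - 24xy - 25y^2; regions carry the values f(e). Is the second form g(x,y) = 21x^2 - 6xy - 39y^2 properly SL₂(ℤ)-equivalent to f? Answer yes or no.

D₁ = 2476, D₂ = 3312
discriminants differ ⇒ not SL₂(ℤ)-equivalent

no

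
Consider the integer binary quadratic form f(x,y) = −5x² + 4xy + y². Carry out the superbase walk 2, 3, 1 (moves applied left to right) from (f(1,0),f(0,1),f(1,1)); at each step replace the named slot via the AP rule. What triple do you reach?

start (-5,1,0) = (f(1,0),f(0,1),f(1,1))
replace slot 2: 2·((-5)+0) − 1 = -11 → (-5,-11,0)
replace slot 3: 2·((-5)+(-11)) − 0 = -32 → (-5,-11,-32)
replace slot 1: 2·((-11)+(-32)) − (-5) = -81 → (-81,-11,-32)

-81,-11,-32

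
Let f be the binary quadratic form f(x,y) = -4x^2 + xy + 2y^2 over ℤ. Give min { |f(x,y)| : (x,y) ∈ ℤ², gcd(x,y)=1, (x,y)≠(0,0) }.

descent: ρ → (2,3,-3)  [lands on river]
river: ρ → (-3,3,2)
river: ρ → (2,5,-1)
river: ρ → (-1,5,2)
closes: descent 1, river 4
min |a| on river = 1

1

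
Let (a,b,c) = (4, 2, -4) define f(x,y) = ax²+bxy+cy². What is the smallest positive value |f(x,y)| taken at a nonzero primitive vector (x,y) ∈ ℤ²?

river: ρ → (-4,6,2)
river: ρ → (2,6,-4)
river: ρ → (-4,2,4)
river: ρ → (4,6,-2)
river: ρ → (-2,6,4)
river: ρ → (4,2,-4)
closes: descent 0, river 6
min |a| on river = 2

2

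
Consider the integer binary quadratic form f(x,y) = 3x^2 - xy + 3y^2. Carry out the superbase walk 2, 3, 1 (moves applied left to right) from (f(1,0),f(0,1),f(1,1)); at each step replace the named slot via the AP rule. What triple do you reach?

start (3,3,5) = (f(1,0),f(0,1),f(1,1))
replace slot 2: 2·(3+5) − 3 = 13 → (3,13,5)
replace slot 3: 2·(3+13) − 5 = 27 → (3,13,27)
replace slot 1: 2·(13+27) − 3 = 77 → (77,13,27)

77,13,27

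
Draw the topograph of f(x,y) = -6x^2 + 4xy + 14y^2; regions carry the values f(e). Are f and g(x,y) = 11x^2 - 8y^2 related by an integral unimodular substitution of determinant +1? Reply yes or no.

D₁ = 352, D₂ = 352
river cycle of f (length 6): (-6, 16, 4), (4, 16, -6), (-6, 8, 12), (12, 16, -2), (-2, 16, 12), (12, 8, -6)
river cycle of g (length 6): (-8, 16, 3), (3, 14, -13), (-13, 12, 4), (4, 12, -13), (-13, 14, 3), (3, 16, -8)
cycles differ ⇒ inequivalent

no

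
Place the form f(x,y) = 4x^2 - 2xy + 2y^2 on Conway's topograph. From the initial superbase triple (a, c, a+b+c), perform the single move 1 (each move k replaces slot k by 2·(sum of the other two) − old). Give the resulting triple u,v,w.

start (4,2,4) = (f(1,0),f(0,1),f(1,1))
replace slot 1: 2·(2+4) − 4 = 8 → (8,2,4)

8,2,4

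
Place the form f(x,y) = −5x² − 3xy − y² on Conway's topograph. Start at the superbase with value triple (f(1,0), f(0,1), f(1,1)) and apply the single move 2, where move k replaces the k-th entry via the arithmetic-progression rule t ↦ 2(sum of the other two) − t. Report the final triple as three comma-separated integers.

start (-5,-1,-9) = (f(1,0),f(0,1),f(1,1))
replace slot 2: 2·((-5)+(-9)) − (-1) = -27 → (-5,-27,-9)

-5,-27,-9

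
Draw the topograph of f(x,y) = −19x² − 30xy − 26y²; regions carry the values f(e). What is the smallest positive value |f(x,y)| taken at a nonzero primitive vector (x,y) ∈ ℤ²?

translate: b→-8 (≡30 mod 38), so (19,30,26)→(19,-8,15)
flip: (19,-8,15)→(15,8,19)
reduced (well bottom): (15,8,19) with a≤c, −a<b≤a
well minimum |f| = |-15| = 15 (negative-definite)

15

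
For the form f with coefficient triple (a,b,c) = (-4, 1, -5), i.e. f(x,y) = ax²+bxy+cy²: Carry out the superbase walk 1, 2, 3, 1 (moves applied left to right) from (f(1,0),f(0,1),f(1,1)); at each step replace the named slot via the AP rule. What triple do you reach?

start (-4,-5,-8) = (f(1,0),f(0,1),f(1,1))
replace slot 1: 2·((-5)+(-8)) − (-4) = -22 → (-22,-5,-8)
replace slot 2: 2·((-22)+(-8)) − (-5) = -55 → (-22,-55,-8)
replace slot 3: 2·((-22)+(-55)) − (-8) = -146 → (-22,-55,-146)
replace slot 1: 2·((-55)+(-146)) − (-22) = -380 → (-380,-55,-146)

-380,-55,-146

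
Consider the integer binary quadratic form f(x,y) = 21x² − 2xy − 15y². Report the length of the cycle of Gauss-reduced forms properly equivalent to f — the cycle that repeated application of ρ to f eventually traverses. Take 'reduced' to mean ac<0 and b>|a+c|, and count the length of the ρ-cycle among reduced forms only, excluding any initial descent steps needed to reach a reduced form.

D = 1264, ⌊√D⌋ = 35
descent: ρ → (-15,32,4)  [lands on river]
river: ρ → (4,32,-15)
river: ρ → (-15,28,8)
river: ρ → (8,20,-27)
river: ρ → (-27,34,1)
river: ρ → (1,34,-27)
river: ρ → (-27,20,8)
river: ρ → (8,28,-15)
ρ-cycle length = 8 (tail of 1 descent step not counted)

8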